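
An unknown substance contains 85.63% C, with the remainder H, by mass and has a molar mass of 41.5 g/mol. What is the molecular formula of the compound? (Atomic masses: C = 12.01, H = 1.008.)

Assume 100 g: 85.63 g C, 14.37 g H.
Moles — C: 85.63 / 12.01 = 7.13 mol; H: 14.37 / 1.008 = 14.26 mol
Smallest is C at 7.13 mol; normalising gives C 1.000, H 1.999
≈ 1:2 → CH2
Empirical-formula mass = 14.03 g/mol
n = 41.5 / 14.03 = 2.96 ≈ 3
Molecular formula = (CH2)×3 = C3H6

C3H6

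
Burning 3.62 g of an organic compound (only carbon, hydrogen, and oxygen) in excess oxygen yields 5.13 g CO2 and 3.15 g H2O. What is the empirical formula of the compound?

mol C = 5.13 / 44.01 = 0.1166; mass C = 0.1166 × 12.01 = 1.400 g
mol H = 2 × (3.15 / 18.02) = 0.3496; mass H = 0.3496 × 1.008 = 0.3524 g
mass O = 3.62 − (1.752) = 1.868 g → mol O = 0.1167
Smallest is C at 0.1166 mol; normalising gives C 1.000, H 2.999, O 1.001
≈ 1:3:1 → CH3O

CH3O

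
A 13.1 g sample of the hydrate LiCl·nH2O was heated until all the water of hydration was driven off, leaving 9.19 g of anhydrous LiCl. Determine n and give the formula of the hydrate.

Mass of water lost = 13.1 − 9.19 = 3.91 g → 3.91 / 18.02 = 0.217 mol H2O
Molar mass of LiCl = 42.39 g/mol → mol LiCl = 9.19 / 42.39 = 0.2168
n = 0.217 / 0.2168 = 1.00 ≈ 1 → LiCl·H2O

LiCl·H2O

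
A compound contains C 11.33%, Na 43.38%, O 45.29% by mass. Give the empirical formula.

CNa2O3

Assume 100 g: 11.33 g C, 43.38 g Na, 45.29 g O.
C: 11.33 g ÷ 12.01 g/mol = 0.9434 mol
Na: 43.38 g ÷ 22.99 g/mol = 1.887 mol
O: 45.29 g ÷ 16.00 g/mol = 2.831 mol
Smallest is C at 0.9434 mol; normalising gives C 1.000, Na 2.000, O 3.001
Ratio ≈ 1:2:3, so the empirical formula is CNa2O3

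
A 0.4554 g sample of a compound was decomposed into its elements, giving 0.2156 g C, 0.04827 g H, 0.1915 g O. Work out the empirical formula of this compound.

C3H8O2

n(C) = 0.2156/12.01 = 0.01795, n(H) = 0.04827/1.008 = 0.04789, n(O) = 0.1915/16.00 = 0.01197
Smallest is O at 0.01197 mol; normalising gives C 1.500, H 4.001, O 1.000
Scaling by 2: C 3.00, H 8.00, O 2.00 → C3H8O2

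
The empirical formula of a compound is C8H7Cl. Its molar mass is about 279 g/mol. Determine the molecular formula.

C16H14Cl2

Empirical-formula mass = 138.59 g/mol
n = 279 / 138.59 = 2.01 ≈ 2
Molecular formula = (C8H7Cl)2 = C16H14Cl2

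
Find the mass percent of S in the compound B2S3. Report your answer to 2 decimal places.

Molar mass = 2(10.81) + 3(32.07) = 117.830 g/mol
Mass of S per mole = 3 × 32.07 = 96.210 g
% S = 96.210 / 117.830 × 100 = 81.65%

81.65%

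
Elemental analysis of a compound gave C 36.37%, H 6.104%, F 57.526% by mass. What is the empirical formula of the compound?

Assume 100 g: 36.37 g C, 6.104 g H, 57.526 g F.
C: 36.37 g ÷ 12.01 g/mol = 3.028 mol
H: 6.104 g ÷ 1.008 g/mol = 6.056 mol
F: 57.526 g ÷ 19.00 g/mol = 3.028 mol
Smallest is F at 3.028 mol; normalising gives C 1.000, H 2.000, F 1.000
≈ 1:2:1 → CH2F

CH2F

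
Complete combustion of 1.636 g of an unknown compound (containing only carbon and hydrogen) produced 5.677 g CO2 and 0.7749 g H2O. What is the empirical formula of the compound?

mol C = 5.677 / 44.01 = 0.1290; mass C = 0.1290 × 12.01 = 1.549 g
mol H = 2 × (0.7749 / 18.02) = 0.08600; mass H = 0.08600 × 1.008 = 0.08669 g
Smallest is H at 0.086 mol; normalising gives C 1.500, H 1.000
Scaling by 2: C 3.00, H 2.00 → C3H2

C3H2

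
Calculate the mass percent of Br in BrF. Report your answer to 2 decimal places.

80.79%

Molar mass = 1(79.90) + 1(19.00) = 98.900 g/mol
Mass of Br per mole = 1 × 79.90 = 79.900 g
% Br = 79.900 / 98.900 × 100 = 80.79%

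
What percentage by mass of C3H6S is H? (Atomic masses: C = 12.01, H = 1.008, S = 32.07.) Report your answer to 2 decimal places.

Molar mass = 3(12.01) + 6(1.008) + 1(32.07) = 74.148 g/mol
Mass of H per mole = 6 × 1.008 = 6.048 g
% H = 6.048 / 74.148 × 100 = 8.16%

8.16%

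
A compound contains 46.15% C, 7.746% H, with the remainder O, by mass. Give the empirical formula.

C4H8O3

Assume 100 g: 46.15 g C, 7.746 g H, 46.104 g O.
Moles — C: 46.15 / 12.01 = 3.843 mol; H: 7.746 / 1.008 = 7.685 mol; O: 46.104 / 16.00 = 2.881 mol
Smallest is O at 2.881 mol; normalising gives C 1.334, H 2.667, O 1.000
Scaling by 3: C 4.00, H 8.00, O 3.00 → C4H8O3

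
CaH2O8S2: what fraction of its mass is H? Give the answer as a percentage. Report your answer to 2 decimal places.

0.86%

Molar mass = 1(40.08) + 2(1.008) + 8(16.00) + 2(32.07) = 234.236 g/mol
Mass of H per mole = 2 × 1.008 = 2.016 g
% H = 2.016 / 234.236 × 100 = 0.86%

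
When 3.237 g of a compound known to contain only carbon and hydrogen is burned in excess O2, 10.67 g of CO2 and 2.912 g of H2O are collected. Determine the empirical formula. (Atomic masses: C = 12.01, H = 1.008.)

C3H4

mol C = 10.67 / 44.01 = 0.2424; mass C = 0.2424 × 12.01 = 2.912 g
mol H = 2 × (2.912 / 18.02) = 0.3232; mass H = 0.3232 × 1.008 = 0.3258 g
Ratios (÷ 0.2424): C 1.000, H 1.333
Scaling by 3: C 3.00, H 4.00 → C3H4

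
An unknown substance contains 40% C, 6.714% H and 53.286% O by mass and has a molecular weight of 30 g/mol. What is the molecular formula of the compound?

CH2O

Assume 100 g: 40 g C, 6.714 g H, 53.286 g O.
Moles — C: 40 / 12.01 = 3.331 mol; H: 6.714 / 1.008 = 6.661 mol; O: 53.286 / 16.00 = 3.33 mol
Ratios (÷ 3.33): C 1.000, H 2.000, O 1.000
Ratio ≈ 1:2:1, so the empirical formula is CH2O
Empirical-formula mass = 30.03 g/mol
n = 30 / 30.03 = 1.00 ≈ 1
Molecular formula = empirical formula = CH2O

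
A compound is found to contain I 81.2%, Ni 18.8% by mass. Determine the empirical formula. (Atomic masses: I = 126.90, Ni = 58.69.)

I2Ni

Assume 100 g: 81.2 g I, 18.8 g Ni.
Moles — I: 81.2 / 126.90 = 0.6399 mol; Ni: 18.8 / 58.69 = 0.3203 mol
Smallest is Ni at 0.3203 mol; normalising gives I 1.998, Ni 1.000
≈ 2:1 → I2Ni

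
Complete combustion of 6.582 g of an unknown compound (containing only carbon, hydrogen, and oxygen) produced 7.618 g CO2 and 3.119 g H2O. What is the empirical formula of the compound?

C2H4O3

mol C = 7.618 / 44.01 = 0.1731; mass C = 0.1731 × 12.01 = 2.079 g
mol H = 2 × (3.119 / 18.02) = 0.3462; mass H = 0.3462 × 1.008 = 0.3489 g
mass O = 6.582 − (2.428) = 4.154 g → mol O = 0.2596
Smallest is C at 0.1731 mol; normalising gives C 1.000, H 2.000, O 1.500
×2: C 2.00, H 4.00, O 3.00 → C2H4O3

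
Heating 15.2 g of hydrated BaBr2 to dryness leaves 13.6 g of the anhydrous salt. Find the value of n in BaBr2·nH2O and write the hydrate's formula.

BaBr2·2H2O

Mass of water lost = 15.2 − 13.6 = 1.6 g → 1.6 / 18.02 = 0.08879 mol H2O
Molar mass of BaBr2 = 297.13 g/mol → mol BaBr2 = 13.6 / 297.13 = 0.04577
n = 0.08879 / 0.04577 = 1.94 ≈ 2 → BaBr2·2H2O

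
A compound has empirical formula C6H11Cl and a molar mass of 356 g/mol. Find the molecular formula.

Empirical-formula mass = 118.60 g/mol
n = 356 / 118.60 = 3.00 ≈ 3
Molecular formula = (C6H11Cl)3 = C18H33Cl3

C18H33Cl3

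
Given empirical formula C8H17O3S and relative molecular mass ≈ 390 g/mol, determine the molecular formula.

Empirical-formula mass = 193.29 g/mol
n = 390 / 193.29 = 2.02 ≈ 2
Molecular formula = (C8H17O3S)2 = C16H34O6S2

C16H34O6S2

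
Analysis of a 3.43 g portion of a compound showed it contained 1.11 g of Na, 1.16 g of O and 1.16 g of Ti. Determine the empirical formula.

Na: 1.11 g ÷ 22.99 g/mol = 0.04828 mol
O: 1.16 g ÷ 16.00 g/mol = 0.0725 mol
Ti: 1.16 g ÷ 47.87 g/mol = 0.02423 mol
Ratios (÷ 0.02423): Na 1.992, O 2.992, Ti 1.000
≈ 2:3:1 → Na2O3Ti

Na2O3Ti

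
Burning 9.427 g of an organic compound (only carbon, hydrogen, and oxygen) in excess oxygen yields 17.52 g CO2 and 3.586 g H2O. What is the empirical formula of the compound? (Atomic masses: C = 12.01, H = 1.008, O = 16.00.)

mol C = 17.52 / 44.01 = 0.3981; mass C = 0.3981 × 12.01 = 4.781 g
mol H = 2 × (3.586 / 18.02) = 0.3980; mass H = 0.3980 × 1.008 = 0.4012 g
mass O = 9.427 − (5.182) = 4.245 g → mol O = 0.2653
Ratios (÷ 0.2653): C 1.501, H 1.500, O 1.000
Scaling by 2: C 3.00, H 3.00, O 2.00 → C3H3O2

C3H3O2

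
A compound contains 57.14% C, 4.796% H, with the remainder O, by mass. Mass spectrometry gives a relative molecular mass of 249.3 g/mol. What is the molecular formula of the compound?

Assume 100 g: 57.14 g C, 4.796 g H, 38.064 g O.
Moles — C: 57.14 / 12.01 = 4.758 mol; H: 4.796 / 1.008 = 4.758 mol; O: 38.064 / 16.00 = 2.379 mol
Smallest is O at 2.379 mol; normalising gives C 2.000, H 2.000, O 1.000
Ratio ≈ 2:2:1, so the empirical formula is C2H2O
Empirical-formula mass = 42.04 g/mol
n = 249.3 / 42.04 = 5.93 ≈ 6
Molecular formula = (C2H2O)×6 = C12H12O6

C12H12O6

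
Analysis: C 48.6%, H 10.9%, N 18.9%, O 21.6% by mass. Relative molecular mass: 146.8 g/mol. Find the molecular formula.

C6H16N2O2

Assume 100 g: 48.6 g C, 10.9 g H, 18.9 g N, 21.6 g O.
n(C) = 48.6/12.01 = 4.047, n(H) = 10.9/1.008 = 10.81, n(N) = 18.9/14.01 = 1.349, n(O) = 21.6/16.00 = 1.35
Smallest is N at 1.349 mol; normalising gives C 3.000, H 8.016, N 1.000, O 1.001
≈ 3:8:1:1 → C3H8NO
Empirical-formula mass = 74.10 g/mol
n = 146.8 / 74.10 = 1.98 ≈ 2
Molecular formula = (C3H8NO)×2 = C6H16N2O2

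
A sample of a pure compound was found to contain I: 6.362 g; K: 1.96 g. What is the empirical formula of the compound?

I: 6.362 g ÷ 126.90 g/mol = 0.05013 mol
K: 1.96 g ÷ 39.10 g/mol = 0.05013 mol
Smallest is K at 0.05013 mol; normalising gives I 1.000, K 1.000
Ratio ≈ 1:1, so the empirical formula is IK

IK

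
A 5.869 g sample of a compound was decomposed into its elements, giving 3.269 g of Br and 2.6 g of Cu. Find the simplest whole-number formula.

BrCu

Br: 3.269 g ÷ 79.90 g/mol = 0.04091 mol
Cu: 2.6 g ÷ 63.55 g/mol = 0.04091 mol
Ratios (÷ 0.04091): Br 1.000, Cu 1.000
→ BrCu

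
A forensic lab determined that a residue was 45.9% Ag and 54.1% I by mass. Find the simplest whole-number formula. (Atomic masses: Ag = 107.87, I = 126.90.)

AgI

Assume 100 g: 45.9 g Ag, 54.1 g I.
n(Ag) = 45.9/107.87 = 0.4255, n(I) = 54.1/126.90 = 0.4263
Divide by the smallest (0.4255 mol Ag): Ag 1.000, I 1.002
Ratio ≈ 1:1, so the empirical formula is AgI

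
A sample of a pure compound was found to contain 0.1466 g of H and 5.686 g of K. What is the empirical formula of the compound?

Moles — H: 0.1466 / 1.008 = 0.1454 mol; K: 5.686 / 39.10 = 0.1454 mol
Divide by the smallest (0.1454 mol K): H 1.000, K 1.000
Ratio ≈ 1:1, so the empirical formula is HK

HK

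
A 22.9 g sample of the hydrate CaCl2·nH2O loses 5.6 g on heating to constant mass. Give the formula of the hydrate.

CaCl2·2H2O

Mass of anhydrous CaCl2 = 22.9 − 5.6 = 17.3 g
mol H2O = 5.6 / 18.02 = 0.3108
Molar mass of CaCl2 = 110.98 g/mol → mol CaCl2 = 17.3 / 110.98 = 0.1559
n = 0.3108 / 0.1559 = 1.99 ≈ 2 → CaCl2·2H2O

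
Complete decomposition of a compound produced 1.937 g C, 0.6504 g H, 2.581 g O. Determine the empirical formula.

n(C) = 1.937/12.01 = 0.1613, n(H) = 0.6504/1.008 = 0.6452, n(O) = 2.581/16.00 = 0.1613
Divide by the smallest (0.1613 mol C): C 1.000, H 4.001, O 1.000
Ratio ≈ 1:4:1, so the empirical formula is CH4O

CH4O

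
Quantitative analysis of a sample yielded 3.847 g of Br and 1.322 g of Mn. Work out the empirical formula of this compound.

Moles — Br: 3.847 / 79.90 = 0.04815 mol; Mn: 1.322 / 54.94 = 0.02406 mol
Smallest is Mn at 0.02406 mol; normalising gives Br 2.001, Mn 1.000
→ Br2Mn

Br2Mn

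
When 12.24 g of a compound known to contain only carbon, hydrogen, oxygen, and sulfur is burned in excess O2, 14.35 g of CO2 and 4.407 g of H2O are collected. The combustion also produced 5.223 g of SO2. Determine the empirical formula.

C4H6O4S

mol C = 14.35 / 44.01 = 0.3261; mass C = 0.3261 × 12.01 = 3.916 g
mol H = 2 × (4.407 / 18.02) = 0.4891; mass H = 0.4891 × 1.008 = 0.4930 g
mol S = 5.223 / 64.07 = 0.08152; mass S = 2.614 g
mass O = 12.24 − (7.023) = 5.217 g → mol O = 0.3260
Divide by the smallest (0.08152 mol S): C 4.000, H 6.000, O 3.999, S 1.000
≈ 4:6:4:1 → C4H6O4S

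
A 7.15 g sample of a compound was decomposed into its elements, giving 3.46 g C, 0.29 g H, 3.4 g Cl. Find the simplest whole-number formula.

C3H3Cl

Moles — C: 3.46 / 12.01 = 0.2881 mol; H: 0.29 / 1.008 = 0.2877 mol; Cl: 3.4 / 35.45 = 0.09591 mol
Smallest is Cl at 0.09591 mol; normalising gives C 3.004, H 3.000, Cl 1.000
Ratio ≈ 3:3:1, so the empirical formula is C3H3Cl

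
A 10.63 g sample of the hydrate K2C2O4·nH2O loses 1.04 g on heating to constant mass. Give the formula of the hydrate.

Mass of anhydrous K2C2O4 = 10.63 − 1.04 = 9.59 g
mol H2O = 1.04 / 18.02 = 0.05771
Molar mass of K2C2O4 = 166.22 g/mol → mol K2C2O4 = 9.59 / 166.22 = 0.05769
n = 0.05771 / 0.05769 = 1.00 ≈ 1 → K2C2O4·H2O

K2C2O4·H2O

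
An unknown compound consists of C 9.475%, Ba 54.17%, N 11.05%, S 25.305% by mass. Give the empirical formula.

C2BaN2S2

Assume 100 g: 9.475 g C, 54.17 g Ba, 11.05 g N, 25.305 g S.
Moles — C: 9.475 / 12.01 = 0.7889 mol; Ba: 54.17 / 137.33 = 0.3945 mol; N: 11.05 / 14.01 = 0.7887 mol; S: 25.305 / 32.07 = 0.7891 mol
Divide by the smallest (0.3945 mol Ba): C 2.000, Ba 1.000, N 2.000, S 2.000
→ C2BaN2S2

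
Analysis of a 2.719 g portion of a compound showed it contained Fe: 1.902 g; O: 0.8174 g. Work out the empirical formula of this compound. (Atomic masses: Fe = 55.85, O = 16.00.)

Moles — Fe: 1.902 / 55.85 = 0.03406 mol; O: 0.8174 / 16.00 = 0.05109 mol
Smallest is Fe at 0.03406 mol; normalising gives Fe 1.000, O 1.500
Scaling by 2: Fe 2.00, O 3.00 → Fe2O3

Fe2O3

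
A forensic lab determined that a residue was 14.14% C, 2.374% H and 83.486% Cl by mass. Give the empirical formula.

Assume 100 g: 14.14 g C, 2.374 g H, 83.486 g Cl.
C: 14.14 g ÷ 12.01 g/mol = 1.177 mol
H: 2.374 g ÷ 1.008 g/mol = 2.355 mol
Cl: 83.486 g ÷ 35.45 g/mol = 2.355 mol
Divide by the smallest (1.177 mol C): C 1.000, H 2.000, Cl 2.000
≈ 1:2:2 → CH2Cl2

CH2Cl2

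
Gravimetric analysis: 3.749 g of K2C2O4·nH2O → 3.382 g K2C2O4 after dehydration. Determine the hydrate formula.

Mass of water lost = 3.749 − 3.382 = 0.367 g → 0.367 / 18.02 = 0.02037 mol H2O
Molar mass of K2C2O4 = 166.22 g/mol → mol K2C2O4 = 3.382 / 166.22 = 0.02035
n = 0.02037 / 0.02035 = 1.00 ≈ 1 → K2C2O4·H2O

K2C2O4·H2O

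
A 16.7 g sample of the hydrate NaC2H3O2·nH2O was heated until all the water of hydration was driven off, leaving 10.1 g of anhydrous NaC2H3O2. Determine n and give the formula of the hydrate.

NaC2H3O2·3H2O

Mass of water lost = 16.7 − 10.1 = 6.6 g → 6.6 / 18.02 = 0.3663 mol H2O
Molar mass of NaC2H3O2 = 82.03 g/mol → mol NaC2H3O2 = 10.1 / 82.03 = 0.1231
n = 0.3663 / 0.1231 = 2.97 ≈ 3 → NaC2H3O2·3H2O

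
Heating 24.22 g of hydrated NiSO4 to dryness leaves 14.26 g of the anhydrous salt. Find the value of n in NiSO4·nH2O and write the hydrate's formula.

Mass of water lost = 24.22 − 14.26 = 9.96 g → 9.96 / 18.02 = 0.5527 mol H2O
Molar mass of NiSO4 = 154.76 g/mol → mol NiSO4 = 14.26 / 154.76 = 0.09214
n = 0.5527 / 0.09214 = 6.00 ≈ 6 → NiSO4·6H2O

NiSO4·6H2O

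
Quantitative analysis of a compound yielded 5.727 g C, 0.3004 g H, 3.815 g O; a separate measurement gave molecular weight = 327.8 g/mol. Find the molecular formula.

C16H10O8

Moles — C: 5.727 / 12.01 = 0.4769 mol; H: 0.3004 / 1.008 = 0.298 mol; O: 3.815 / 16.00 = 0.2384 mol
Ratios (÷ 0.2384): C 2.000, H 1.250, O 1.000
Multiply by 4: C 8.00, H 5.00, O 4.00 → C8H5O4
Empirical-formula mass = 165.12 g/mol
n = 327.8 / 165.12 = 1.99 ≈ 2
Molecular formula = (C8H5O4)×2 = C16H10O8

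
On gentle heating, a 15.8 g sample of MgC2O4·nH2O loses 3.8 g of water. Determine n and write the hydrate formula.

MgC2O4·2H2O

Mass of anhydrous MgC2O4 = 15.8 − 3.8 = 12 g
mol H2O = 3.8 / 18.02 = 0.2109
Molar mass of MgC2O4 = 112.33 g/mol → mol MgC2O4 = 12 / 112.33 = 0.1068
n = 0.2109 / 0.1068 = 1.97 ≈ 2 → MgC2O4·2H2O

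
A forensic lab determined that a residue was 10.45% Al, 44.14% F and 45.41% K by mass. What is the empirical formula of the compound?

AlF6K3

Assume 100 g: 10.45 g Al, 44.14 g F, 45.41 g K.
n(Al) = 10.45/26.98 = 0.3873, n(F) = 44.14/19.00 = 2.323, n(K) = 45.41/39.10 = 1.161
Divide by the smallest (0.3873 mol Al): Al 1.000, F 5.998, K 2.998
Ratio ≈ 1:6:3, so the empirical formula is AlF6K3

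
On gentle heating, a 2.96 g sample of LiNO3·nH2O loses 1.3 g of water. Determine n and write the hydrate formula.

Mass of anhydrous LiNO3 = 2.96 − 1.3 = 1.66 g
mol H2O = 1.3 / 18.02 = 0.07214
Molar mass of LiNO3 = 68.95 g/mol → mol LiNO3 = 1.66 / 68.95 = 0.02408
n = 0.07214 / 0.02408 = 3.00 ≈ 3 → LiNO3·3H2O

LiNO3·3H2O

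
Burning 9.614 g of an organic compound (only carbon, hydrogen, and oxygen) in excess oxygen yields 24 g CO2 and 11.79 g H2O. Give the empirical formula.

C5H12O

mol C = 24 / 44.01 = 0.5453; mass C = 0.5453 × 12.01 = 6.549 g
mol H = 2 × (11.79 / 18.02) = 1.309; mass H = 1.309 × 1.008 = 1.319 g
mass O = 9.614 − (7.868) = 1.746 g → mol O = 0.1091
Smallest is O at 0.1091 mol; normalising gives C 4.999, H 11.994, O 1.000
≈ 5:12:1 → C5H12O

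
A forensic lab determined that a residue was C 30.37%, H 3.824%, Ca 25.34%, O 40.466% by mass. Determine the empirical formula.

Assume 100 g: 30.37 g C, 3.824 g H, 25.34 g Ca, 40.466 g O.
n(C) = 30.37/12.01 = 2.529, n(H) = 3.824/1.008 = 3.794, n(Ca) = 25.34/40.08 = 0.6322, n(O) = 40.466/16.00 = 2.529
Smallest is Ca at 0.6322 mol; normalising gives C 4.000, H 6.000, Ca 1.000, O 4.000
Ratio ≈ 4:6:1:4, so the empirical formula is C4H6CaO4

C4H6CaO4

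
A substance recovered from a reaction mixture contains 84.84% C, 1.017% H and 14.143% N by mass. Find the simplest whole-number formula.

C7HN

Assume 100 g: 84.84 g C, 1.017 g H, 14.143 g N.
Moles — C: 84.84 / 12.01 = 7.064 mol; H: 1.017 / 1.008 = 1.009 mol; N: 14.143 / 14.01 = 1.009 mol
Divide by the smallest (1.009 mol H): C 7.002, H 1.000, N 1.001
Ratio ≈ 7:1:1, so the empirical formula is C7HN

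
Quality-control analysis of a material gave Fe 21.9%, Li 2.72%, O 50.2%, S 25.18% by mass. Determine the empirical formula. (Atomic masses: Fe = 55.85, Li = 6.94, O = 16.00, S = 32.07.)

Assume 100 g: 21.9 g Fe, 2.72 g Li, 50.2 g O, 25.18 g S.
n(Fe) = 21.9/55.85 = 0.3921, n(Li) = 2.72/6.94 = 0.3919, n(O) = 50.2/16.00 = 3.138, n(S) = 25.18/32.07 = 0.7852
Divide by the smallest (0.3919 mol Li): Fe 1.000, Li 1.000, O 8.005, S 2.003
Ratio ≈ 1:1:8:2, so the empirical formula is FeLiO8S2

FeLiO8S2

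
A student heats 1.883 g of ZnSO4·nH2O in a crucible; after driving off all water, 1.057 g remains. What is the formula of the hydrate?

ZnSO4·7H2O

Mass of water lost = 1.883 − 1.057 = 0.826 g → 0.826 / 18.02 = 0.04584 mol H2O
Molar mass of ZnSO4 = 161.45 g/mol → mol ZnSO4 = 1.057 / 161.45 = 0.006547
n = 0.04584 / 0.006547 = 7.00 ≈ 7 → ZnSO4·7H2O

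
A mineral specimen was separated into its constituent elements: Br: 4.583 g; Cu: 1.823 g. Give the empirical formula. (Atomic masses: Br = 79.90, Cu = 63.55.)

Br: 4.583 g ÷ 79.90 g/mol = 0.05736 mol
Cu: 1.823 g ÷ 63.55 g/mol = 0.02869 mol
Divide by the smallest (0.02869 mol Cu): Br 2.000, Cu 1.000
→ Br2Cu

Br2Cu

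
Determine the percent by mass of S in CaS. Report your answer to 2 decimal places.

Molar mass = 1(40.08) + 1(32.07) = 72.150 g/mol
Mass of S per mole = 1 × 32.07 = 32.070 g
% S = 32.070 / 72.150 × 100 = 44.45%

44.45%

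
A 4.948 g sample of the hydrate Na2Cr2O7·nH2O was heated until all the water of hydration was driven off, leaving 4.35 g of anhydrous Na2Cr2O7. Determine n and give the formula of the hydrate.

Na2Cr2O7·2H2O

Mass of water lost = 4.948 − 4.35 = 0.598 g → 0.598 / 18.02 = 0.03319 mol H2O
Molar mass of Na2Cr2O7 = 261.98 g/mol → mol Na2Cr2O7 = 4.35 / 261.98 = 0.0166
n = 0.03319 / 0.0166 = 2.00 ≈ 2 → Na2Cr2O7·2H2O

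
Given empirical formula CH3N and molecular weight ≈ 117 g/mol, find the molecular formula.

Empirical-formula mass = 29.04 g/mol
n = 117 / 29.04 = 4.03 ≈ 4
Molecular formula = (CH3N)4 = C4H12N4

C4H12N4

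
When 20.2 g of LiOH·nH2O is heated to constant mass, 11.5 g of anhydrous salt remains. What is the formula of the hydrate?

Mass of water lost = 20.2 − 11.5 = 8.7 g → 8.7 / 18.02 = 0.4828 mol H2O
Molar mass of LiOH = 23.95 g/mol → mol LiOH = 11.5 / 23.95 = 0.4802
n = 0.4828 / 0.4802 = 1.01 ≈ 1 → LiOH·H2O

LiOH·H2O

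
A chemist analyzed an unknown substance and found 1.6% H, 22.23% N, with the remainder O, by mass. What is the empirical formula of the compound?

HNO3

Assume 100 g: 1.6 g H, 22.23 g N, 76.17 g O.
H: 1.6 g ÷ 1.008 g/mol = 1.587 mol
N: 22.23 g ÷ 14.01 g/mol = 1.587 mol
O: 76.17 g ÷ 16.00 g/mol = 4.761 mol
Smallest is N at 1.587 mol; normalising gives H 1.000, N 1.000, O 3.000
→ HNO3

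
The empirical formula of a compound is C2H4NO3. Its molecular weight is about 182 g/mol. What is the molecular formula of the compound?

C4H8N2O6

Empirical-formula mass = 90.06 g/mol
n = 182 / 90.06 = 2.02 ≈ 2
Molecular formula = (C2H4NO3)2 = C4H8N2O6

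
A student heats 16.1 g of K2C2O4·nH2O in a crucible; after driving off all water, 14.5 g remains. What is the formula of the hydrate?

Mass of water lost = 16.1 − 14.5 = 1.6 g → 1.6 / 18.02 = 0.08879 mol H2O
Molar mass of K2C2O4 = 166.22 g/mol → mol K2C2O4 = 14.5 / 166.22 = 0.08723
n = 0.08879 / 0.08723 = 1.02 ≈ 1 → K2C2O4·H2O

K2C2O4·H2O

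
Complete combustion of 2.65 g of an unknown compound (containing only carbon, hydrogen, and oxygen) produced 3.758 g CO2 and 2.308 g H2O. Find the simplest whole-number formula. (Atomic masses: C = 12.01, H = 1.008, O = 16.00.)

CH3O

mol C = 3.758 / 44.01 = 0.08539; mass C = 0.08539 × 12.01 = 1.026 g
mol H = 2 × (2.308 / 18.02) = 0.2562; mass H = 0.2562 × 1.008 = 0.2582 g
mass O = 2.65 − (1.284) = 1.366 g → mol O = 0.08539
Divide by the smallest (0.08539 mol C): C 1.000, H 3.000, O 1.000
Ratio ≈ 1:3:1, so the empirical formula is CH3O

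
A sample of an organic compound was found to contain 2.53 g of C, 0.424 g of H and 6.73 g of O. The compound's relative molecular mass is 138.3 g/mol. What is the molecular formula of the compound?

Moles — C: 2.53 / 12.01 = 0.2107 mol; H: 0.424 / 1.008 = 0.4206 mol; O: 6.73 / 16.00 = 0.4206 mol
Ratios (÷ 0.2107): C 1.000, H 1.997, O 1.997
→ CH2O2
Empirical-formula mass = 46.03 g/mol
n = 138.3 / 46.03 = 3.00 ≈ 3
Molecular formula = (CH2O2)×3 = C3H6O6

C3H6O6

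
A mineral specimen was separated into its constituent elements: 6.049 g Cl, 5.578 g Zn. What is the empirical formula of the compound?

Cl2Zn

n(Cl) = 6.049/35.45 = 0.1706, n(Zn) = 5.578/65.38 = 0.08532
Smallest is Zn at 0.08532 mol; normalising gives Cl 2.000, Zn 1.000
Ratio ≈ 2:1, so the empirical formula is Cl2Zn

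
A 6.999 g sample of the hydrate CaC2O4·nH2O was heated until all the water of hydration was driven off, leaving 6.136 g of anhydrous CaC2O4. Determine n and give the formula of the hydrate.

Mass of water lost = 6.999 − 6.136 = 0.863 g → 0.863 / 18.02 = 0.04789 mol H2O
Molar mass of CaC2O4 = 128.10 g/mol → mol CaC2O4 = 6.136 / 128.10 = 0.0479
n = 0.04789 / 0.0479 = 1.00 ≈ 1 → CaC2O4·H2O

CaC2O4·H2O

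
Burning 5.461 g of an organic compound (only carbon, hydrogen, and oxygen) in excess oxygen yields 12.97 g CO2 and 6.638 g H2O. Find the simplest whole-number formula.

C4H10O

mol C = 12.97 / 44.01 = 0.2947; mass C = 0.2947 × 12.01 = 3.539 g
mol H = 2 × (6.638 / 18.02) = 0.7367; mass H = 0.7367 × 1.008 = 0.7426 g
mass O = 5.461 − (4.282) = 1.179 g → mol O = 0.07368
Smallest is O at 0.07368 mol; normalising gives C 4.000, H 9.999, O 1.000
Ratio ≈ 4:10:1, so the empirical formula is C4H10O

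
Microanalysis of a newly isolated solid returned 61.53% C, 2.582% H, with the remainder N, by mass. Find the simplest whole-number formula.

Assume 100 g: 61.53 g C, 2.582 g H, 35.888 g N.
n(C) = 61.53/12.01 = 5.123, n(H) = 2.582/1.008 = 2.562, n(N) = 35.888/14.01 = 2.562
Divide by the smallest (2.562 mol H): C 2.000, H 1.000, N 1.000
Ratio ≈ 2:1:1, so the empirical formula is C2HN

C2HN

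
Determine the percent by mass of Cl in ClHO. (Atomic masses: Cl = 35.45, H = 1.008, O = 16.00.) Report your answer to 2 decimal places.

Molar mass = 1(35.45) + 1(1.008) + 1(16.00) = 52.458 g/mol
Mass of Cl per mole = 1 × 35.45 = 35.450 g
% Cl = 35.450 / 52.458 × 100 = 67.58%

67.58%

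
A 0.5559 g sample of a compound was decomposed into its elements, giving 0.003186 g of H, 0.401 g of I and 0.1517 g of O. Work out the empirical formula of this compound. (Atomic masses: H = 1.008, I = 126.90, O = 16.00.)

Moles — H: 0.003186 / 1.008 = 0.003161 mol; I: 0.401 / 126.90 = 0.00316 mol; O: 0.1517 / 16.00 = 0.009481 mol
Divide by the smallest (0.00316 mol I): H 1.000, I 1.000, O 3.000
≈ 1:1:3 → HIO3

HIO3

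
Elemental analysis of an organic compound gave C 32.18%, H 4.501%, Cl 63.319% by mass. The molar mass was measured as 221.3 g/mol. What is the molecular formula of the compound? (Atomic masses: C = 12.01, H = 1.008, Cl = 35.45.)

C6H10Cl4

Assume 100 g: 32.18 g C, 4.501 g H, 63.319 g Cl.
C: 32.18 g ÷ 12.01 g/mol = 2.679 mol
H: 4.501 g ÷ 1.008 g/mol = 4.465 mol
Cl: 63.319 g ÷ 35.45 g/mol = 1.786 mol
Smallest is Cl at 1.786 mol; normalising gives C 1.500, H 2.500, Cl 1.000
Scaling by 2: C 3.00, H 5.00, Cl 2.00 → C3H5Cl2
Empirical-formula mass = 111.97 g/mol
n = 221.3 / 111.97 = 1.98 ≈ 2
Molecular formula = (C3H5Cl2)×2 = C6H10Cl4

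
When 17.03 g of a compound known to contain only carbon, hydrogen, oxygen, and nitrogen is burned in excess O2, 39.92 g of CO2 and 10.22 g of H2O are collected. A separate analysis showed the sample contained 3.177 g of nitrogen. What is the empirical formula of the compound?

C8H10N2O

mol C = 39.92 / 44.01 = 0.9071; mass C = 0.9071 × 12.01 = 10.89 g
mol H = 2 × (10.22 / 18.02) = 1.134; mass H = 1.134 × 1.008 = 1.143 g
mol N = 3.177 / 14.01 = 0.2268
mass O = 17.03 − (15.21) = 1.816 g → mol O = 0.1135
Divide by the smallest (0.1135 mol O): C 7.993, H 9.995, N 1.998, O 1.000
≈ 8:10:2:1 → C8H10N2O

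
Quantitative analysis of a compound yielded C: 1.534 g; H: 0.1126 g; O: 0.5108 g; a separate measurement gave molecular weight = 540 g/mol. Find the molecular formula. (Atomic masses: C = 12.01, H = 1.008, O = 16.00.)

Moles — C: 1.534 / 12.01 = 0.1277 mol; H: 0.1126 / 1.008 = 0.1117 mol; O: 0.5108 / 16.00 = 0.03193 mol
Smallest is O at 0.03193 mol; normalising gives C 4.001, H 3.499, O 1.000
Multiply by 2: C 8.00, H 7.00, O 2.00 → C8H7O2
Empirical-formula mass = 135.14 g/mol
n = 540 / 135.14 = 4.00 ≈ 4
Molecular formula = (C8H7O2)×4 = C32H28O8

C32H28O8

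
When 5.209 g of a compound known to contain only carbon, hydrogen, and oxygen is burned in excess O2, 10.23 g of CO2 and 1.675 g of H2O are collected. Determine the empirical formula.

C5H4O3

mol C = 10.23 / 44.01 = 0.2324; mass C = 0.2324 × 12.01 = 2.792 g
mol H = 2 × (1.675 / 18.02) = 0.1859; mass H = 0.1859 × 1.008 = 0.1874 g
mass O = 5.209 − (2.979) = 2.230 g → mol O = 0.1394
Ratios (÷ 0.1394): C 1.668, H 1.334, O 1.000
×3: C 5.00, H 4.00, O 3.00 → C5H4O3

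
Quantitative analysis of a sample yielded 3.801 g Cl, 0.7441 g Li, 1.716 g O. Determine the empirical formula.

n(Cl) = 3.801/35.45 = 0.1072, n(Li) = 0.7441/6.94 = 0.1072, n(O) = 1.716/16.00 = 0.1072
Smallest is Li at 0.1072 mol; normalising gives Cl 1.000, Li 1.000, O 1.000
Ratio ≈ 1:1:1, so the empirical formula is ClLiO

ClLiO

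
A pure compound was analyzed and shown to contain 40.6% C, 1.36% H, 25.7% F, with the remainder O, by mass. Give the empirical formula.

C5H2F2O3

Assume 100 g: 40.6 g C, 1.36 g H, 25.7 g F, 32.34 g O.
C: 40.6 g ÷ 12.01 g/mol = 3.381 mol
H: 1.36 g ÷ 1.008 g/mol = 1.349 mol
F: 25.7 g ÷ 19.00 g/mol = 1.353 mol
O: 32.34 g ÷ 16.00 g/mol = 2.021 mol
Ratios (÷ 1.349): C 2.506, H 1.000, F 1.003, O 1.498
Scaling by 2: C 5.01, H 2.00, F 2.01, O 3.00 → C5H2F2O3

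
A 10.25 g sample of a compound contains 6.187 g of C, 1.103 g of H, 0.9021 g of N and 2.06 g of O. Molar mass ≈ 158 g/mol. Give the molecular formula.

n(C) = 6.187/12.01 = 0.5152, n(H) = 1.103/1.008 = 1.094, n(N) = 0.9021/14.01 = 0.06439, n(O) = 2.06/16.00 = 0.1288
Smallest is N at 0.06439 mol; normalising gives C 8.001, H 16.994, N 1.000, O 2.000
≈ 8:17:1:2 → C8H17NO2
Empirical-formula mass = 159.23 g/mol
n = 158 / 159.23 = 0.99 ≈ 1
Molecular formula = empirical formula = C8H17NO2

C8H17NO2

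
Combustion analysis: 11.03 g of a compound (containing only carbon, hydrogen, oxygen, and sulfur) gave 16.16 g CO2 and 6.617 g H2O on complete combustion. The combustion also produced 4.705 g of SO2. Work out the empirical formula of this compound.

C5H10O3S

mol C = 16.16 / 44.01 = 0.3672; mass C = 0.3672 × 12.01 = 4.410 g
mol H = 2 × (6.617 / 18.02) = 0.7344; mass H = 0.7344 × 1.008 = 0.7403 g
mol S = 4.705 / 64.07 = 0.07344; mass S = 2.355 g
mass O = 11.03 − (7.505) = 3.525 g → mol O = 0.2203
Divide by the smallest (0.07344 mol S): C 5.000, H 10.001, O 3.000, S 1.000
→ C5H10O3S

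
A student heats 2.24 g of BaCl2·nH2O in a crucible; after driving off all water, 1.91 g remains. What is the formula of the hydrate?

Mass of water lost = 2.24 − 1.91 = 0.33 g → 0.33 / 18.02 = 0.01831 mol H2O
Molar mass of BaCl2 = 208.23 g/mol → mol BaCl2 = 1.91 / 208.23 = 0.009173
n = 0.01831 / 0.009173 = 2.00 ≈ 2 → BaCl2·2H2O

BaCl2·2H2O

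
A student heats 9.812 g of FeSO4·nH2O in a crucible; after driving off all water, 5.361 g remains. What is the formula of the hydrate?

Mass of water lost = 9.812 − 5.361 = 4.451 g → 4.451 / 18.02 = 0.247 mol H2O
Molar mass of FeSO4 = 151.92 g/mol → mol FeSO4 = 5.361 / 151.92 = 0.03529
n = 0.247 / 0.03529 = 7.00 ≈ 7 → FeSO4·7H2O

FeSO4·7H2O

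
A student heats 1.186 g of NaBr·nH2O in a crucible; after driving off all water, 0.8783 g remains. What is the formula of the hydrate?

Mass of water lost = 1.186 − 0.8783 = 0.3077 g → 0.3077 / 18.02 = 0.01708 mol H2O
Molar mass of NaBr = 102.89 g/mol → mol NaBr = 0.8783 / 102.89 = 0.008536
n = 0.01708 / 0.008536 = 2.00 ≈ 2 → NaBr·2H2O

NaBr·2H2O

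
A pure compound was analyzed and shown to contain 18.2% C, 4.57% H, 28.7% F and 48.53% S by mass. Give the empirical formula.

CH3FS

Assume 100 g: 18.2 g C, 4.57 g H, 28.7 g F, 48.53 g S.
Moles — C: 18.2 / 12.01 = 1.515 mol; H: 4.57 / 1.008 = 4.534 mol; F: 28.7 / 19.00 = 1.511 mol; S: 48.53 / 32.07 = 1.513 mol
Ratios (÷ 1.511): C 1.003, H 3.001, F 1.000, S 1.002
→ CH3FS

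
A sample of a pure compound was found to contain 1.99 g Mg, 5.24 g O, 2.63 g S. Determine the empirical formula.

Moles — Mg: 1.99 / 24.31 = 0.08186 mol; O: 5.24 / 16.00 = 0.3275 mol; S: 2.63 / 32.07 = 0.08201 mol
Divide by the smallest (0.08186 mol Mg): Mg 1.000, O 4.001, S 1.002
Ratio ≈ 1:4:1, so the empirical formula is MgO4S

MgO4S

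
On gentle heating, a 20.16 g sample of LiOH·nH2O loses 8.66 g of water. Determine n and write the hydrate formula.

Mass of anhydrous LiOH = 20.16 − 8.66 = 11.5 g
mol H2O = 8.66 / 18.02 = 0.4806
Molar mass of LiOH = 23.95 g/mol → mol LiOH = 11.5 / 23.95 = 0.4802
n = 0.4806 / 0.4802 = 1.00 ≈ 1 → LiOH·H2O

LiOH·H2O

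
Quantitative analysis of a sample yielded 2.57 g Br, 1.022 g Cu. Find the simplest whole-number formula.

Br2Cu

Moles — Br: 2.57 / 79.90 = 0.03217 mol; Cu: 1.022 / 63.55 = 0.01608 mol
Smallest is Cu at 0.01608 mol; normalising gives Br 2.000, Cu 1.000
≈ 2:1 → Br2Cu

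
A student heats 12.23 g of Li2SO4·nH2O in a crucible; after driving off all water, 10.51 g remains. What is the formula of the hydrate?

Li2SO4·H2O

Mass of water lost = 12.23 − 10.51 = 1.72 g → 1.72 / 18.02 = 0.09545 mol H2O
Molar mass of Li2SO4 = 109.95 g/mol → mol Li2SO4 = 10.51 / 109.95 = 0.09559
n = 0.09545 / 0.09559 = 1.00 ≈ 1 → Li2SO4·H2O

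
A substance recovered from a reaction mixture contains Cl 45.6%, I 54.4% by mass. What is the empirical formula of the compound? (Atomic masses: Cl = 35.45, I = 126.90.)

Cl3I

Assume 100 g: 45.6 g Cl, 54.4 g I.
n(Cl) = 45.6/35.45 = 1.286, n(I) = 54.4/126.90 = 0.4287
Divide by the smallest (0.4287 mol I): Cl 3.001, I 1.000
→ Cl3I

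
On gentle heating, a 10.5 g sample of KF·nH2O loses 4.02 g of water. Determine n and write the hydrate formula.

KF·2H2O

Mass of anhydrous KF = 10.5 − 4.02 = 6.48 g
mol H2O = 4.02 / 18.02 = 0.2231
Molar mass of KF = 58.10 g/mol → mol KF = 6.48 / 58.10 = 0.1115
n = 0.2231 / 0.1115 = 2.00 ≈ 2 → KF·2H2O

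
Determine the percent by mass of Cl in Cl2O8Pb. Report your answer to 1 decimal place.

17.5%

Molar mass = 2(35.45) + 8(16.00) + 1(207.2) = 406.100 g/mol
Mass of Cl per mole = 2 × 35.45 = 70.900 g
% Cl = 70.900 / 406.100 × 100 = 17.5%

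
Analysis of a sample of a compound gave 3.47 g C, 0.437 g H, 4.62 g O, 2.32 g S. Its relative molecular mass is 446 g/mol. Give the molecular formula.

Moles — C: 3.47 / 12.01 = 0.2889 mol; H: 0.437 / 1.008 = 0.4335 mol; O: 4.62 / 16.00 = 0.2888 mol; S: 2.32 / 32.07 = 0.07234 mol
Ratios (÷ 0.07234): C 3.994, H 5.993, O 3.991, S 1.000
≈ 4:6:4:1 → C4H6O4S
Empirical-formula mass = 150.16 g/mol
n = 446 / 150.16 = 2.97 ≈ 3
Molecular formula = (C4H6O4S)×3 = C12H18O12S3

C12H18O12S3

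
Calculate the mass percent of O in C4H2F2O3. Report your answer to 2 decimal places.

Molar mass = 4(12.01) + 2(1.008) + 2(19.00) + 3(16.00) = 136.056 g/mol
Mass of O per mole = 3 × 16.00 = 48.000 g
% O = 48.000 / 136.056 × 100 = 35.28%

35.28%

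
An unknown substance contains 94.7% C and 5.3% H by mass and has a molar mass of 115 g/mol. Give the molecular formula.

Assume 100 g: 94.7 g C, 5.3 g H.
C: 94.7 g ÷ 12.01 g/mol = 7.885 mol
H: 5.3 g ÷ 1.008 g/mol = 5.258 mol
Divide by the smallest (5.258 mol H): C 1.500, H 1.000
Multiply by 2: C 3.00, H 2.00 → C3H2
Empirical-formula mass = 38.05 g/mol
n = 115 / 38.05 = 3.02 ≈ 3
Molecular formula = (C3H2)×3 = C9H6

C9H6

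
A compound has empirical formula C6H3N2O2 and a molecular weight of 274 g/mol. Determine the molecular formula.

C12H6N4O4

Empirical-formula mass = 135.10 g/mol
n = 274 / 135.10 = 2.03 ≈ 2
Molecular formula = (C6H3N2O2)2 = C12H6N4O4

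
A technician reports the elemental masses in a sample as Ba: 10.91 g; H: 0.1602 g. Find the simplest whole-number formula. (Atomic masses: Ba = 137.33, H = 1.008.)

Ba: 10.91 g ÷ 137.33 g/mol = 0.07944 mol
H: 0.1602 g ÷ 1.008 g/mol = 0.1589 mol
Divide by the smallest (0.07944 mol Ba): Ba 1.000, H 2.001
≈ 1:2 → BaH2

BaH2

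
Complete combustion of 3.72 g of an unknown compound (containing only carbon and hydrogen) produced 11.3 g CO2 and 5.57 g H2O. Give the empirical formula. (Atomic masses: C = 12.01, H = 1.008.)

C5H12

mol C = 11.3 / 44.01 = 0.2568; mass C = 0.2568 × 12.01 = 3.084 g
mol H = 2 × (5.57 / 18.02) = 0.6182; mass H = 0.6182 × 1.008 = 0.6231 g
Smallest is C at 0.2568 mol; normalising gives C 1.000, H 2.408
×5: C 5.00, H 12.04 → C5H12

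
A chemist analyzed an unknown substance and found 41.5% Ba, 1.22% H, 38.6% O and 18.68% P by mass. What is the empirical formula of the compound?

BaH4O8P2

Assume 100 g: 41.5 g Ba, 1.22 g H, 38.6 g O, 18.68 g P.
n(Ba) = 41.5/137.33 = 0.3022, n(H) = 1.22/1.008 = 1.21, n(O) = 38.6/16.00 = 2.413, n(P) = 18.68/30.97 = 0.6032
Divide by the smallest (0.3022 mol Ba): Ba 1.000, H 4.005, O 7.983, P 1.996
→ BaH4O8P2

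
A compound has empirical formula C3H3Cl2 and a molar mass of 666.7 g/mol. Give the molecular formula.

C18H18Cl12

Empirical-formula mass = 109.95 g/mol
n = 666.7 / 109.95 = 6.06 ≈ 6
Molecular formula = (C3H3Cl2)6 = C18H18Cl12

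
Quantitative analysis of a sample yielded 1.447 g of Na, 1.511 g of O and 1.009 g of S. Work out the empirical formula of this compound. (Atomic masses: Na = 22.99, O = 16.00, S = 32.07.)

Na: 1.447 g ÷ 22.99 g/mol = 0.06294 mol
O: 1.511 g ÷ 16.00 g/mol = 0.09444 mol
S: 1.009 g ÷ 32.07 g/mol = 0.03146 mol
Smallest is S at 0.03146 mol; normalising gives Na 2.000, O 3.002, S 1.000
→ Na2O3S

Na2O3S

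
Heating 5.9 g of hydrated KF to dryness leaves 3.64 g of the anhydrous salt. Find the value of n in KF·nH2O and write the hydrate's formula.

KF·2H2O

Mass of water lost = 5.9 − 3.64 = 2.26 g → 2.26 / 18.02 = 0.1254 mol H2O
Molar mass of KF = 58.10 g/mol → mol KF = 3.64 / 58.10 = 0.06265
n = 0.1254 / 0.06265 = 2.00 ≈ 2 → KF·2H2O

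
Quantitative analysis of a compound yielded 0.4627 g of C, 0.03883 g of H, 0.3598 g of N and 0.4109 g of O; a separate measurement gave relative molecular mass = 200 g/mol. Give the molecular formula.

C: 0.4627 g ÷ 12.01 g/mol = 0.03853 mol
H: 0.03883 g ÷ 1.008 g/mol = 0.03852 mol
N: 0.3598 g ÷ 14.01 g/mol = 0.02568 mol
O: 0.4109 g ÷ 16.00 g/mol = 0.02568 mol
Divide by the smallest (0.02568 mol O): C 1.500, H 1.500, N 1.000, O 1.000
Multiply by 2: C 3.00, H 3.00, N 2.00, O 2.00 → C3H3N2O2
Empirical-formula mass = 99.07 g/mol
n = 200 / 99.07 = 2.02 ≈ 2
Molecular formula = (C3H3N2O2)×2 = C6H6N4O4

C6H6N4O4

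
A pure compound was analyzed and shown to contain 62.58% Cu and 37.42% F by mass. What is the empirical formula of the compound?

CuF2

Assume 100 g: 62.58 g Cu, 37.42 g F.
Moles — Cu: 62.58 / 63.55 = 0.9847 mol; F: 37.42 / 19.00 = 1.969 mol
Ratios (÷ 0.9847): Cu 1.000, F 2.000
Ratio ≈ 1:2, so the empirical formula is CuF2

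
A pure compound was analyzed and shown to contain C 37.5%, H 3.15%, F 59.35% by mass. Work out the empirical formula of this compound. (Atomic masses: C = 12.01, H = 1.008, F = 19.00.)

Assume 100 g: 37.5 g C, 3.15 g H, 59.35 g F.
n(C) = 37.5/12.01 = 3.122, n(H) = 3.15/1.008 = 3.125, n(F) = 59.35/19.00 = 3.124
Ratios (÷ 3.122): C 1.000, H 1.001, F 1.000
→ CHF

CHF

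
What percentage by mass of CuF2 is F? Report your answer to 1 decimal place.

37.4%

Molar mass = 1(63.55) + 2(19.00) = 101.550 g/mol
Mass of F per mole = 2 × 19.00 = 38.000 g
% F = 38.000 / 101.550 × 100 = 37.4%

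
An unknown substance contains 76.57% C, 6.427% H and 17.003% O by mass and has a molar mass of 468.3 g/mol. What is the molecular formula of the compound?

Assume 100 g: 76.57 g C, 6.427 g H, 17.003 g O.
n(C) = 76.57/12.01 = 6.376, n(H) = 6.427/1.008 = 6.376, n(O) = 17.003/16.00 = 1.063
Divide by the smallest (1.063 mol O): C 5.999, H 6.000, O 1.000
≈ 6:6:1 → C6H6O
Empirical-formula mass = 94.11 g/mol
n = 468.3 / 94.11 = 4.98 ≈ 5
Molecular formula = (C6H6O)×5 = C30H30O5

C30H30O5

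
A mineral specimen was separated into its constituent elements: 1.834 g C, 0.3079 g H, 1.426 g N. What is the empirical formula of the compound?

n(C) = 1.834/12.01 = 0.1527, n(H) = 0.3079/1.008 = 0.3055, n(N) = 1.426/14.01 = 0.1018
Ratios (÷ 0.1018): C 1.500, H 3.001, N 1.000
Scaling by 2: C 3.00, H 6.00, N 2.00 → C3H6N2

C3H6N2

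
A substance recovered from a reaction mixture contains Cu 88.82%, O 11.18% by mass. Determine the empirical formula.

Assume 100 g: 88.82 g Cu, 11.18 g O.
Cu: 88.82 g ÷ 63.55 g/mol = 1.398 mol
O: 11.18 g ÷ 16.00 g/mol = 0.6987 mol
Divide by the smallest (0.6987 mol O): Cu 2.000, O 1.000
→ Cu2O

Cu2O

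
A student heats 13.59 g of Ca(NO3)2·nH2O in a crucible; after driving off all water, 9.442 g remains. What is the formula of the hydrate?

Mass of water lost = 13.59 − 9.442 = 4.148 g → 4.148 / 18.02 = 0.2302 mol H2O
Molar mass of Ca(NO3)2 = 164.10 g/mol → mol Ca(NO3)2 = 9.442 / 164.10 = 0.05754
n = 0.2302 / 0.05754 = 4.00 ≈ 4 → Ca(NO3)2·4H2O

Ca(NO3)2·4H2O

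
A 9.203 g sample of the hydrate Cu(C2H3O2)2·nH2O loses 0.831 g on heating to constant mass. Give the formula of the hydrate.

Mass of anhydrous Cu(C2H3O2)2 = 9.203 − 0.831 = 8.372 g
mol H2O = 0.831 / 18.02 = 0.04612
Molar mass of Cu(C2H3O2)2 = 181.64 g/mol → mol Cu(C2H3O2)2 = 8.372 / 181.64 = 0.04609
n = 0.04612 / 0.04609 = 1.00 ≈ 1 → Cu(C2H3O2)2·H2O

Cu(C2H3O2)2·H2O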